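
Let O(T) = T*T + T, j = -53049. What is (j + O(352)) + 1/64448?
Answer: 4589148737/64448 ≈ 71207.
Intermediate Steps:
O(T) = T + T² (O(T) = T² + T = T + T²)
(j + O(352)) + 1/64448 = (-53049 + 352*(1 + 352)) + 1/64448 = (-53049 + 352*353) + 1/64448 = (-53049 + 124256) + 1/64448 = 71207 + 1/64448 = 4589148737/64448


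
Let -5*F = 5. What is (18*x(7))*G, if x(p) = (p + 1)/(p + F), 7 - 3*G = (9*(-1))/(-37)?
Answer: 2000/37 ≈ 54.054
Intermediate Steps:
F = -1 (F = -⅕*5 = -1)
G = 250/111 (G = 7/3 - 9*(-1)/(3*(-37)) = 7/3 - (-3)*(-1)/37 = 7/3 - ⅓*9/37 = 7/3 - 3/37 = 250/111 ≈ 2.2523)
x(p) = (1 + p)/(-1 + p) (x(p) = (p + 1)/(p - 1) = (1 + p)/(-1 + p))
(18*x(7))*G = (18*((1 + 7)/(-1 + 7)))*(250/111) = (18*(8/6))*(250/111) = (18*((⅙)*8))*(250/111) = (18*(4/3))*(250/111) = 24*(250/111) = 2000/37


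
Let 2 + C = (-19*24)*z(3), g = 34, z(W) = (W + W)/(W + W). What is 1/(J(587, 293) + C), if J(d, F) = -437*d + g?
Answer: -1/256943 ≈ -3.8919e-6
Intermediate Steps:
z(W) = 1 (z(W) = (2*W)/((2*W)) = (2*W)*(1/(2*W)) = 1)
J(d, F) = 34 - 437*d (J(d, F) = -437*d + 34 = 34 - 437*d)
C = -458 (C = -2 - 19*24*1 = -2 - 456*1 = -2 - 456 = -458)
1/(J(587, 293) + C) = 1/((34 - 437*587) - 458) = 1/((34 - 256519) - 458) = 1/(-256485 - 458) = 1/(-256943) = -1/256943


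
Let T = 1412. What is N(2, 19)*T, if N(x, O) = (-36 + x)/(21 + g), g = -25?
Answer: 12002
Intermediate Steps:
N(x, O) = 9 - x/4 (N(x, O) = (-36 + x)/(21 - 25) = (-36 + x)/(-4) = (-36 + x)*(-¼) = 9 - x/4)
N(2, 19)*T = (9 - ¼*2)*1412 = (9 - ½)*1412 = (17/2)*1412 = 12002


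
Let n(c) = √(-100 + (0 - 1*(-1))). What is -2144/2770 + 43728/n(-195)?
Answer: -1072/1385 - 14576*I*√11/11 ≈ -0.77401 - 4394.8*I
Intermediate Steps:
n(c) = 3*I*√11 (n(c) = √(-100 + (0 + 1)) = √(-100 + 1) = √(-99) = 3*I*√11)
-2144/2770 + 43728/n(-195) = -2144/2770 + 43728/((3*I*√11)) = -2144*1/2770 + 43728*(-I*√11/33) = -1072/1385 - 14576*I*√11/11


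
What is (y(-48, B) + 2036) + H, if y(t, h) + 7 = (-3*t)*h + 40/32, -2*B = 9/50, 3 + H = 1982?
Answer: 399629/100 ≈ 3996.3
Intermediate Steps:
H = 1979 (H = -3 + 1982 = 1979)
B = -9/100 (B = -9/(2*50) = -½*9/50 = -9/100 ≈ -0.090000)
y(t, h) = -23/4 - 3*h*t (y(t, h) = -7 + ((-3*t)*h + 40/32) = -7 + (-3*h*t + 40*(1/32)) = -7 + (-3*h*t + 5/4) = -7 + (5/4 - 3*h*t) = -23/4 - 3*h*t)
(y(-48, B) + 2036) + H = ((-23/4 - 3*(-9/100)*(-48)) + 2036) + 1979 = ((-23/4 - 324/25) + 2036) + 1979 = (-1871/100 + 2036) + 1979 = 201729/100 + 1979 = 399629/100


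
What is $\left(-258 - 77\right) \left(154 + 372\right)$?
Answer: $-176210$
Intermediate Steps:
$\left(-258 - 77\right) \left(154 + 372\right) = \left(-335\right) 526 = -176210$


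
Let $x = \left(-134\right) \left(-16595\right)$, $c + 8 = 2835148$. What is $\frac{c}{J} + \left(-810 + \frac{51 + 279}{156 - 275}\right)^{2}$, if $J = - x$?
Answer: $\frac{2080241674841446}{3149024053} \approx 6.606 \cdot 10^{5}$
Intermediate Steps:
$c = 2835140$ ($c = -8 + 2835148 = 2835140$)
$x = 2223730$
$J = -2223730$ ($J = \left(-1\right) 2223730 = -2223730$)
$\frac{c}{J} + \left(-810 + \frac{51 + 279}{156 - 275}\right)^{2} = \frac{2835140}{-2223730} + \left(-810 + \frac{51 + 279}{156 - 275}\right)^{2} = 2835140 \left(- \frac{1}{2223730}\right) + \left(-810 + \frac{330}{-119}\right)^{2} = - \frac{283514}{222373} + \left(-810 + 330 \left(- \frac{1}{119}\right)\right)^{2} = - \frac{283514}{222373} + \left(-810 - \frac{330}{119}\right)^{2} = - \frac{283514}{222373} + \left(- \frac{96720}{119}\right)^{2} = - \frac{283514}{222373} + \frac{9354758400}{14161} = \frac{2080241674841446}{3149024053}$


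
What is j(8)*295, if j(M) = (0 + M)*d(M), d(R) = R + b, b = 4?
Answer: 28320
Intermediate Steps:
d(R) = 4 + R (d(R) = R + 4 = 4 + R)
j(M) = M*(4 + M) (j(M) = (0 + M)*(4 + M) = M*(4 + M))
j(8)*295 = (8*(4 + 8))*295 = (8*12)*295 = 96*295 = 28320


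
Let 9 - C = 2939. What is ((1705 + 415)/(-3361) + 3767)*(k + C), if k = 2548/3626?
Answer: -1372007802528/124357 ≈ -1.1033e+7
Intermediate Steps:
C = -2930 (C = 9 - 1*2939 = 9 - 2939 = -2930)
k = 26/37 (k = 2548*(1/3626) = 26/37 ≈ 0.70270)
((1705 + 415)/(-3361) + 3767)*(k + C) = ((1705 + 415)/(-3361) + 3767)*(26/37 - 2930) = (2120*(-1/3361) + 3767)*(-108384/37) = (-2120/3361 + 3767)*(-108384/37) = (12658767/3361)*(-108384/37) = -1372007802528/124357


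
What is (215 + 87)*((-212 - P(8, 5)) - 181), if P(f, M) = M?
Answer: -120196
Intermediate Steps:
(215 + 87)*((-212 - P(8, 5)) - 181) = (215 + 87)*((-212 - 1*5) - 181) = 302*((-212 - 5) - 181) = 302*(-217 - 181) = 302*(-398) = -120196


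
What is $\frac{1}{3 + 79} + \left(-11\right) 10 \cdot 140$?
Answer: $- \frac{1262799}{82} \approx -15400.0$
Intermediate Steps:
$\frac{1}{3 + 79} + \left(-11\right) 10 \cdot 140 = \frac{1}{82} - 15400 = - \frac{1262799}{82}$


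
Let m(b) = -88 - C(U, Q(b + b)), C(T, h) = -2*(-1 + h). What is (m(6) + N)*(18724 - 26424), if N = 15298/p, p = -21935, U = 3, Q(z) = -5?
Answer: 3401548920/4387 ≈ 7.7537e+5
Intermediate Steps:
N = -15298/21935 (N = 15298/(-21935) = 15298*(-1/21935) = -15298/21935 ≈ -0.69742)
C(T, h) = 2 - 2*h
m(b) = -100 (m(b) = -88 - (2 - 2*(-5)) = -88 - (2 + 10) = -88 - 1*12 = -88 - 12 = -100)
(m(6) + N)*(18724 - 26424) = (-100 - 15298/21935)*(18724 - 26424) = -2208798/21935*(-7700) = 3401548920/4387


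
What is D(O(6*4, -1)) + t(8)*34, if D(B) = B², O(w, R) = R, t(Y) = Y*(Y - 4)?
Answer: 1089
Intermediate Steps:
t(Y) = Y*(-4 + Y)
D(O(6*4, -1)) + t(8)*34 = (-1)² + (8*(-4 + 8))*34 = 1 + (8*4)*34 = 1 + 32*34 = 1 + 1088 = 1089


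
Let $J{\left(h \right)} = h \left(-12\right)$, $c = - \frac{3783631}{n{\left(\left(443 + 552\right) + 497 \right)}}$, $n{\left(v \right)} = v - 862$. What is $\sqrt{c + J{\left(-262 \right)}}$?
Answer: $\frac{i \sqrt{126203770}}{210} \approx 53.495 i$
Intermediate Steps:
$n{\left(v \right)} = -862 + v$
$c = - \frac{3783631}{630}$ ($c = - \frac{3783631}{-862 + \left(\left(443 + 552\right) + 497\right)} = - \frac{3783631}{-862 + \left(995 + 497\right)} = - \frac{3783631}{-862 + 1492} = - \frac{3783631}{630} \approx -6005.8$)
$J{\left(h \right)} = - 12 h$
$\sqrt{c + J{\left(-262 \right)}} = \sqrt{- \frac{3783631}{630} - -3144} = \sqrt{- \frac{3783631}{630} + 3144} = \sqrt{- \frac{1802911}{630}} = \frac{i \sqrt{126203770}}{210}$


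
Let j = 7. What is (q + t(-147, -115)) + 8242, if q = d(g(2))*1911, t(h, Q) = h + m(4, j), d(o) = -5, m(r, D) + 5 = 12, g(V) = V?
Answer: -1453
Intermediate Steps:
m(r, D) = 7 (m(r, D) = -5 + 12 = 7)
t(h, Q) = 7 + h (t(h, Q) = h + 7 = 7 + h)
q = -9555 (q = -5*1911 = -9555)
(q + t(-147, -115)) + 8242 = (-9555 + (7 - 147)) + 8242 = (-9555 - 140) + 8242 = -9695 + 8242 = -1453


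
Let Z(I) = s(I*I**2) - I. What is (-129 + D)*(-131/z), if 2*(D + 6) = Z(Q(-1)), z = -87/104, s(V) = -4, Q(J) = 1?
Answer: -1873300/87 ≈ -21532.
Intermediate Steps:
z = -87/104 (z = -87*1/104 = -87/104 ≈ -0.83654)
Z(I) = -4 - I
D = -17/2 (D = -6 + (-4 - 1*1)/2 = -6 + (-4 - 1)/2 = -6 + (1/2)*(-5) = -6 - 5/2 = -17/2 ≈ -8.5000)
(-129 + D)*(-131/z) = (-129 - 17/2)*(-131/(-87/104)) = -(-36025)*(-104)/(2*87) = -275/2*13624/87 = -1873300/87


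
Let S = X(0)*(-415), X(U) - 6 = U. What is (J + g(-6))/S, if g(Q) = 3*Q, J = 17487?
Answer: -5823/830 ≈ -7.0157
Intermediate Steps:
X(U) = 6 + U
S = -2490 (S = (6 + 0)*(-415) = 6*(-415) = -2490)
(J + g(-6))/S = (17487 + 3*(-6))/(-2490) = (17487 - 18)*(-1/2490) = 17469*(-1/2490) = -5823/830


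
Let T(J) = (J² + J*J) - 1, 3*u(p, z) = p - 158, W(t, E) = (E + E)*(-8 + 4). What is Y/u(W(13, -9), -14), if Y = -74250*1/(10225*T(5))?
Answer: 4455/861763 ≈ 0.0051696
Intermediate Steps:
W(t, E) = -8*E (W(t, E) = (2*E)*(-4) = -8*E)
u(p, z) = -158/3 + p/3 (u(p, z) = (p - 158)/3 = (-158 + p)/3 = -158/3 + p/3)
T(J) = -1 + 2*J² (T(J) = (J² + J²) - 1 = 2*J² - 1 = -1 + 2*J²)
Y = -2970/20041 (Y = -74250*1/(10225*(-1 + 2*5²)) = -74250*1/(10225*(-1 + 2*25)) = -74250*1/(10225*(-1 + 50)) = -74250/(10225*49) = -74250/501025 = -74250*1/501025 = -2970/20041 ≈ -0.14820)
Y/u(W(13, -9), -14) = -2970/(20041*(-158/3 + (-8*(-9))/3)) = -2970/(20041*(-158/3 + (⅓)*72)) = -2970/(20041*(-158/3 + 24)) = -2970/(20041*(-86/3)) = -2970/20041*(-3/86) = 4455/861763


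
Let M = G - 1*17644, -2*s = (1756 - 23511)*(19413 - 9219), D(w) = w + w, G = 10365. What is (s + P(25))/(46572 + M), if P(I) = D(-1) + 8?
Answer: 110885241/39293 ≈ 2822.0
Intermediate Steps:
D(w) = 2*w
s = 110885235 (s = -(1756 - 23511)*(19413 - 9219)/2 = -(-21755)*10194/2 = -½*(-221770470) = 110885235)
P(I) = 6 (P(I) = 2*(-1) + 8 = -2 + 8 = 6)
M = -7279 (M = 10365 - 1*17644 = 10365 - 17644 = -7279)
(s + P(25))/(46572 + M) = (110885235 + 6)/(46572 - 7279) = 110885241/39293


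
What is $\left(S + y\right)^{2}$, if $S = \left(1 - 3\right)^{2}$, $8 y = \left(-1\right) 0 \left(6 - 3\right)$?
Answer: $16$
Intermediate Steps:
$y = 0$ ($y = \frac{\left(-1\right) 0 \left(6 - 3\right)}{8} = \frac{0 \cdot 3}{8} = \frac{1}{8} \cdot 0 = 0$)
$S = 4$ ($S = \left(-2\right)^{2} = 4$)
$\left(S + y\right)^{2} = \left(4 + 0\right)^{2} = 4^{2} = 16$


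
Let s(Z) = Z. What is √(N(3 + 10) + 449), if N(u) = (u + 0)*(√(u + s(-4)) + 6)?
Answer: √566 ≈ 23.791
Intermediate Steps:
N(u) = u*(6 + √(-4 + u)) (N(u) = (u + 0)*(√(u - 4) + 6) = u*(√(-4 + u) + 6) = u*(6 + √(-4 + u)))
√(N(3 + 10) + 449) = √((3 + 10)*(6 + √(-4 + (3 + 10))) + 449) = √(13*(6 + √(-4 + 13)) + 449) = √(13*(6 + √9) + 449) = √(13*(6 + 3) + 449) = √(13*9 + 449) = √(117 + 449) = √566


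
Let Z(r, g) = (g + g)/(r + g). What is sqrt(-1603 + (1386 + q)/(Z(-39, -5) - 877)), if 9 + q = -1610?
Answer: I*sqrt(596322154749)/19289 ≈ 40.034*I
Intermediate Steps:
q = -1619 (q = -9 - 1610 = -1619)
Z(r, g) = 2*g/(g + r) (Z(r, g) = (2*g)/(g + r) = 2*g/(g + r))
sqrt(-1603 + (1386 + q)/(Z(-39, -5) - 877)) = sqrt(-1603 + (1386 - 1619)/(2*(-5)/(-5 - 39) - 877)) = sqrt(-1603 - 233/(2*(-5)/(-44) - 877)) = sqrt(-1603 - 233/(2*(-5)*(-1/44) - 877)) = sqrt(-1603 - 233/(5/22 - 877)) = sqrt(-1603 - 233/(-19289/22)) = sqrt(-1603 - 233*(-22/19289)) = sqrt(-1603 + 5126/19289) = sqrt(-30915141/19289) = I*sqrt(596322154749)/19289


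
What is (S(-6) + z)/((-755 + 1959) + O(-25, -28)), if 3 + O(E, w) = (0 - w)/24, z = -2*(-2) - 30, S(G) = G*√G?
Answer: -156/7213 - 36*I*√6/7213 ≈ -0.021628 - 0.012225*I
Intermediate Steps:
S(G) = G^(3/2)
z = -26 (z = 4 - 30 = -26)
O(E, w) = -3 - w/24 (O(E, w) = -3 + (0 - w)/24 = -3 - w*(1/24) = -3 - w/24)
(S(-6) + z)/((-755 + 1959) + O(-25, -28)) = ((-6)^(3/2) - 26)/((-755 + 1959) + (-3 - 1/24*(-28))) = (-6*I*√6 - 26)/(1204 + (-3 + 7/6)) = (-26 - 6*I*√6)/(1204 - 11/6) = (-26 - 6*I*√6)/(7213/6) = (-26 - 6*I*√6)*(6/7213) = -156/7213 - 36*I*√6/7213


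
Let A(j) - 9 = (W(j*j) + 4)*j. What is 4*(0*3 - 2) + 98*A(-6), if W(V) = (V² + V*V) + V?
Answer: -1546742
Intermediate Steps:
W(V) = V + 2*V² (W(V) = (V² + V²) + V = 2*V² + V = V + 2*V²)
A(j) = 9 + j*(4 + j²*(1 + 2*j²)) (A(j) = 9 + ((j*j)*(1 + 2*(j*j)) + 4)*j = 9 + (j²*(1 + 2*j²) + 4)*j = 9 + (4 + j²*(1 + 2*j²))*j = 9 + j*(4 + j²*(1 + 2*j²)))
4*(0*3 - 2) + 98*A(-6) = 4*(0*3 - 2) + 98*(9 + (-6)³ + 2*(-6)⁵ + 4*(-6)) = 4*(0 - 2) + 98*(9 - 216 + 2*(-7776) - 24) = 4*(-2) + 98*(9 - 216 - 15552 - 24) = -8 + 98*(-15783) = -8 - 1546734 = -1546742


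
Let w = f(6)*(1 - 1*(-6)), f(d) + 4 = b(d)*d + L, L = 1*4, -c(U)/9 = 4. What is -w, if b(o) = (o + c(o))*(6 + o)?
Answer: 15120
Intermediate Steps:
c(U) = -36 (c(U) = -9*4 = -36)
b(o) = (-36 + o)*(6 + o) (b(o) = (o - 36)*(6 + o) = (-36 + o)*(6 + o))
L = 4
f(d) = d*(-216 + d² - 30*d) (f(d) = -4 + ((-216 + d² - 30*d)*d + 4) = -4 + (d*(-216 + d² - 30*d) + 4) = -4 + (4 + d*(-216 + d² - 30*d)) = d*(-216 + d² - 30*d))
w = -15120 (w = (6*(-216 + 6² - 30*6))*(1 - 1*(-6)) = (6*(-216 + 36 - 180))*(1 + 6) = (6*(-360))*7 = -2160*7 = -15120)
-w = -1*(-15120) = 15120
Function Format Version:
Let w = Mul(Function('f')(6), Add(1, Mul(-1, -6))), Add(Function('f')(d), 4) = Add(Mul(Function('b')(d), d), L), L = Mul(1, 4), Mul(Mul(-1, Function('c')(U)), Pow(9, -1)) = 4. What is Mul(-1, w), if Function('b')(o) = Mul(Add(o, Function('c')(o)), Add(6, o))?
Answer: 15120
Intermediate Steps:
Function('c')(U) = -36 (Function('c')(U) = Mul(-9, 4) = -36)
Function('b')(o) = Mul(Add(-36, o), Add(6, o)) (Function('b')(o) = Mul(Add(o, -36), Add(6, o)) = Mul(Add(-36, o), Add(6, o)))
L = 4
Function('f')(d) = Mul(d, Add(-216, Pow(d, 2), Mul(-30, d))) (Function('f')(d) = Add(-4, Add(Mul(Add(-216, Pow(d, 2), Mul(-30, d)), d), 4)) = Add(-4, Add(Mul(d, Add(-216, Pow(d, 2), Mul(-30, d))), 4)) = Add(-4, Add(4, Mul(d, Add(-216, Pow(d, 2), Mul(-30, d))))) = Mul(d, Add(-216, Pow(d, 2), Mul(-30, d))))
w = -15120 (w = Mul(Mul(6, Add(-216, Pow(6, 2), Mul(-30, 6))), Add(1, Mul(-1, -6))) = Mul(Mul(6, Add(-216, 36, -180)), Add(1, 6)) = Mul(Mul(6, -360), 7) = Mul(-2160, 7) = -15120)
Mul(-1, w) = Mul(-1, -15120) = 15120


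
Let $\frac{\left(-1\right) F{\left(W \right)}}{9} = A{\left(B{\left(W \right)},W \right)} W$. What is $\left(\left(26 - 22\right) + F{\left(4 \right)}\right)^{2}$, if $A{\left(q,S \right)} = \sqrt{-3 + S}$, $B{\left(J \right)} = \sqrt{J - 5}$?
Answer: $1024$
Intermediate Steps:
$B{\left(J \right)} = \sqrt{-5 + J}$
$F{\left(W \right)} = - 9 W \sqrt{-3 + W}$ ($F{\left(W \right)} = - 9 \sqrt{-3 + W} W = - 9 W \sqrt{-3 + W}$)
$\left(\left(26 - 22\right) + F{\left(4 \right)}\right)^{2} = \left(\left(26 - 22\right) - 36 \sqrt{-3 + 4}\right)^{2} = \left(4 - 36 \sqrt{1}\right)^{2} = \left(4 - 36 \cdot 1\right)^{2} = \left(4 - 36\right)^{2} = \left(-32\right)^{2} = 1024$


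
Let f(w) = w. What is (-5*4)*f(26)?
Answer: -520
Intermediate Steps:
(-5*4)*f(26) = -5*4*26 = -20*26 = -520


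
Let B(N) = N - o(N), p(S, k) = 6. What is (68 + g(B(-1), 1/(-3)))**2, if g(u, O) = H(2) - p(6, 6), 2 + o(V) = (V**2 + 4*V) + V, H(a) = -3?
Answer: 3481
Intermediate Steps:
o(V) = -2 + V**2 + 5*V (o(V) = -2 + ((V**2 + 4*V) + V) = -2 + (V**2 + 5*V) = -2 + V**2 + 5*V)
B(N) = 2 - N**2 - 4*N (B(N) = N - (-2 + N**2 + 5*N) = N + (2 - N**2 - 5*N) = 2 - N**2 - 4*N)
g(u, O) = -9 (g(u, O) = -3 - 1*6 = -3 - 6 = -9)
(68 + g(B(-1), 1/(-3)))**2 = (68 - 9)**2 = 59**2 = 3481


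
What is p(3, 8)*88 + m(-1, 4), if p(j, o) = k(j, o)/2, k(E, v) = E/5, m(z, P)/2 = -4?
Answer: 92/5 ≈ 18.400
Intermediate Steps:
m(z, P) = -8 (m(z, P) = 2*(-4) = -8)
k(E, v) = E/5 (k(E, v) = E*(⅕) = E/5)
p(j, o) = j/10 (p(j, o) = (j/5)/2 = (j/5)*(½) = j/10)
p(3, 8)*88 + m(-1, 4) = ((⅒)*3)*88 - 8 = (3/10)*88 - 8 = 132/5 - 8 = 92/5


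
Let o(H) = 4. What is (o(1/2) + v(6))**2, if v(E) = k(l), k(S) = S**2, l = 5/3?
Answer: 3721/81 ≈ 45.938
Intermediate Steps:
l = 5/3 (l = 5*(1/3) = 5/3 ≈ 1.6667)
v(E) = 25/9 (v(E) = (5/3)**2 = 25/9)
(o(1/2) + v(6))**2 = (4 + 25/9)**2 = (61/9)**2 = 3721/81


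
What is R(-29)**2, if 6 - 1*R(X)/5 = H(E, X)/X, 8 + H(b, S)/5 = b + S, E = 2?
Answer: 25/841 ≈ 0.029727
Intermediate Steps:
H(b, S) = -40 + 5*S + 5*b (H(b, S) = -40 + 5*(b + S) = -40 + 5*(S + b) = -40 + (5*S + 5*b) = -40 + 5*S + 5*b)
R(X) = 30 - 5*(-30 + 5*X)/X (R(X) = 30 - 5*(-40 + 5*X + 5*2)/X = 30 - 5*(-40 + 5*X + 10)/X = 30 - 5*(-30 + 5*X)/X)
R(-29)**2 = (5 + 150/(-29))**2 = (5 + 150*(-1/29))**2 = (5 - 150/29)**2 = (-5/29)**2 = 25/841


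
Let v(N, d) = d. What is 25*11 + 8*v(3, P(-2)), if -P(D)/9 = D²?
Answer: -13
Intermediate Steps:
P(D) = -9*D²
25*11 + 8*v(3, P(-2)) = 25*11 + 8*(-9*(-2)²) = 275 + 8*(-9*4) = 275 + 8*(-36) = 275 - 288 = -13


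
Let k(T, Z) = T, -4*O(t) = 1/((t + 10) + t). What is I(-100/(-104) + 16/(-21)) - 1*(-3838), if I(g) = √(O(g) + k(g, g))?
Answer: 3838 + √421914660531/1550094 ≈ 3838.4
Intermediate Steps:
O(t) = -1/(4*(10 + 2*t)) (O(t) = -1/(4*((t + 10) + t)) = -1/(4*((10 + t) + t)) = -1/(4*(10 + 2*t)))
I(g) = √(g - 1/(40 + 8*g)) (I(g) = √(-1/(40 + 8*g) + g) = √(g - 1/(40 + 8*g)))
I(-100/(-104) + 16/(-21)) - 1*(-3838) = √2*√(-1/(5 + (-100/(-104) + 16/(-21))) + 8*(-100/(-104) + 16/(-21)))/4 - 1*(-3838) = √2*√(-1/(5 + (-100*(-1/104) + 16*(-1/21))) + 8*(-100*(-1/104) + 16*(-1/21)))/4 + 3838 = √2*√(-1/(5 + (25/26 - 16/21)) + 8*(25/26 - 16/21))/4 + 3838 = √2*√(-1/(5 + 109/546) + 8*(109/546))/4 + 3838 = √2*√(-1/2839/546 + 436/273)/4 + 3838 = √2*√(-1*546/2839 + 436/273)/4 + 3838 = √2*√(-546/2839 + 436/273)/4 + 3838 = √2*√(1088746/775047)/4 + 3838 = √2*(√843829321062/775047)/4 + 3838 = √421914660531/1550094 + 3838 = 3838 + √421914660531/1550094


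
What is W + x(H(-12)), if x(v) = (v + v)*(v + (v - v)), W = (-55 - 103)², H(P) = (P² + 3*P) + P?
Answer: 43396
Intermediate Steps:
H(P) = P² + 4*P
W = 24964 (W = (-158)² = 24964)
x(v) = 2*v² (x(v) = (2*v)*(v + 0) = (2*v)*v = 2*v²)
W + x(H(-12)) = 24964 + 2*(-12*(4 - 12))² = 24964 + 2*(-12*(-8))² = 24964 + 2*96² = 24964 + 2*9216 = 24964 + 18432 = 43396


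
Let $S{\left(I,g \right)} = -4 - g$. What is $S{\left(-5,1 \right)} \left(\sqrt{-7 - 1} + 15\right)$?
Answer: $-75 - 10 i \sqrt{2} \approx -75.0 - 14.142 i$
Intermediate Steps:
$S{\left(-5,1 \right)} \left(\sqrt{-7 - 1} + 15\right) = \left(-4 - 1\right) \left(\sqrt{-7 - 1} + 15\right) = \left(-4 - 1\right) \left(\sqrt{-8} + 15\right) = - 5 \left(2 i \sqrt{2} + 15\right) = - 5 \left(15 + 2 i \sqrt{2}\right) = -75 - 10 i \sqrt{2}$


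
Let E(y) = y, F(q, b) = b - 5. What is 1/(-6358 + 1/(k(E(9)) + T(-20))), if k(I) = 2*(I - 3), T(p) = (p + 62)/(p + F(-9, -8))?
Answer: -118/750233 ≈ -0.00015728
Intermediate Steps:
F(q, b) = -5 + b
T(p) = (62 + p)/(-13 + p) (T(p) = (p + 62)/(p + (-5 - 8)) = (62 + p)/(p - 13) = (62 + p)/(-13 + p))
k(I) = -6 + 2*I (k(I) = 2*(-3 + I) = -6 + 2*I)
1/(-6358 + 1/(k(E(9)) + T(-20))) = 1/(-6358 + 1/((-6 + 2*9) + (62 - 20)/(-13 - 20))) = 1/(-6358 + 1/((-6 + 18) + 42/(-33))) = 1/(-6358 + 1/(12 - 1/33*42)) = 1/(-6358 + 1/(12 - 14/11)) = 1/(-6358 + 1/(118/11)) = 1/(-6358 + 11/118) = 1/(-750233/118) = -118/750233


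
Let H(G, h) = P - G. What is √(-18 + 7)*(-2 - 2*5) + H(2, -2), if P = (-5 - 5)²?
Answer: 98 - 12*I*√11 ≈ 98.0 - 39.799*I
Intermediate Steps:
P = 100 (P = (-10)² = 100)
H(G, h) = 100 - G
√(-18 + 7)*(-2 - 2*5) + H(2, -2) = √(-18 + 7)*(-2 - 2*5) + (100 - 1*2) = √(-11)*(-2 - 10) + (100 - 2) = (I*√11)*(-12) + 98 = -12*I*√11 + 98 = 98 - 12*I*√11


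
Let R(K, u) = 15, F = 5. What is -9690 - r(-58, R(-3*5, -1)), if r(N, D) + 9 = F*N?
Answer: -9391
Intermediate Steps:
r(N, D) = -9 + 5*N
-9690 - r(-58, R(-3*5, -1)) = -9690 - (-9 + 5*(-58)) = -9690 - (-9 - 290) = -9690 - 1*(-299) = -9690 + 299 = -9391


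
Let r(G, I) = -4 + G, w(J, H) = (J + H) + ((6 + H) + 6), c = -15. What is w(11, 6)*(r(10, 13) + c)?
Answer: -315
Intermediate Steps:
w(J, H) = 12 + J + 2*H (w(J, H) = (H + J) + (12 + H) = 12 + J + 2*H)
w(11, 6)*(r(10, 13) + c) = (12 + 11 + 2*6)*((-4 + 10) - 15) = (12 + 11 + 12)*(6 - 15) = 35*(-9) = -315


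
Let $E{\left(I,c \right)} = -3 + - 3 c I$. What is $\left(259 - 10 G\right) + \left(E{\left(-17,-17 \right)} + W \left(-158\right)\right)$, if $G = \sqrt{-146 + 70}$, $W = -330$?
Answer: $51529 - 20 i \sqrt{19} \approx 51529.0 - 87.178 i$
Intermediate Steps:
$G = 2 i \sqrt{19}$ ($G = \sqrt{-76} = 2 i \sqrt{19} \approx 8.7178 i$)
$E{\left(I,c \right)} = -3 - 3 I c$
$\left(259 - 10 G\right) + \left(E{\left(-17,-17 \right)} + W \left(-158\right)\right) = \left(259 - 10 \cdot 2 i \sqrt{19}\right) - \left(-52137 + 867\right) = \left(259 - 20 i \sqrt{19}\right) + \left(\left(-3 - 867\right) + 52140\right) = \left(259 - 20 i \sqrt{19}\right) + \left(-870 + 52140\right) = \left(259 - 20 i \sqrt{19}\right) + 51270 = 51529 - 20 i \sqrt{19}$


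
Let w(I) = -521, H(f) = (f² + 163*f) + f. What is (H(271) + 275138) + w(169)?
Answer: 392502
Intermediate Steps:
H(f) = f² + 164*f
(H(271) + 275138) + w(169) = (271*(164 + 271) + 275138) - 521 = (271*435 + 275138) - 521 = (117885 + 275138) - 521 = 393023 - 521 = 392502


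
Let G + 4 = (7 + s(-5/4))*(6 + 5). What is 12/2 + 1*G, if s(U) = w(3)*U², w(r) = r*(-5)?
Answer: -2861/16 ≈ -178.81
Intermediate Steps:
w(r) = -5*r
s(U) = -15*U² (s(U) = (-5*3)*U² = -15*U²)
G = -2957/16 (G = -4 + (7 - 15*(-5/4)²)*(6 + 5) = -4 + (7 - 15*(-5*¼)²)*11 = -4 + (7 - 15*(-5/4)²)*11 = -4 + (7 - 15*25/16)*11 = -4 + (7 - 375/16)*11 = -4 - 263/16*11 = -4 - 2893/16 = -2957/16 ≈ -184.81)
12/2 + 1*G = 12/2 + 1*(-2957/16) = 12*(½) - 2957/16 = 6 - 2957/16 = -2861/16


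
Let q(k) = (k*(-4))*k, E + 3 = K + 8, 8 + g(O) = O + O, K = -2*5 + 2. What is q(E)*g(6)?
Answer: -144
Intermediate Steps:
K = -8 (K = -1*10 + 2 = -10 + 2 = -8)
g(O) = -8 + 2*O (g(O) = -8 + (O + O) = -8 + 2*O)
E = -3 (E = -3 + (-8 + 8) = -3 + 0 = -3)
q(k) = -4*k**2 (q(k) = (-4*k)*k = -4*k**2)
q(E)*g(6) = (-4*(-3)**2)*(-8 + 2*6) = (-4*9)*(-8 + 12) = -36*4 = -144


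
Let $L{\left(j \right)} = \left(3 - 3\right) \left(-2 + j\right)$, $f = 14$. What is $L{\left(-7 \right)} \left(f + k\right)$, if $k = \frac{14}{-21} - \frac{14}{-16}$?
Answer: $0$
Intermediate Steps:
$L{\left(j \right)} = 0$ ($L{\left(j \right)} = 0 \left(-2 + j\right) = 0$)
$k = \frac{5}{24}$ ($k = 14 \left(- \frac{1}{21}\right) - - \frac{7}{8} = - \frac{2}{3} + \frac{7}{8} = \frac{5}{24} \approx 0.20833$)
$L{\left(-7 \right)} \left(f + k\right) = 0 \left(14 + \frac{5}{24}\right) = 0 \cdot \frac{341}{24} = 0$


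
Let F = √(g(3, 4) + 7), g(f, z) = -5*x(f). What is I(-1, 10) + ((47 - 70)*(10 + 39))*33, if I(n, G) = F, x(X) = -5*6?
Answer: -37191 + √157 ≈ -37179.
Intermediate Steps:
x(X) = -30
g(f, z) = 150 (g(f, z) = -5*(-30) = 150)
F = √157 (F = √(150 + 7) = √157 ≈ 12.530)
I(n, G) = √157
I(-1, 10) + ((47 - 70)*(10 + 39))*33 = √157 + ((47 - 70)*(10 + 39))*33 = √157 - 23*49*33 = √157 - 1127*33 = √157 - 37191 = -37191 + √157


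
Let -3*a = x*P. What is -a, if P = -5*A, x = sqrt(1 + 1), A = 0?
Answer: 0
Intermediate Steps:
x = sqrt(2) ≈ 1.4142
P = 0 (P = -5*0 = 0)
a = 0 (a = -sqrt(2)*0/3 = -1/3*0 = 0)
-a = -1*0 = 0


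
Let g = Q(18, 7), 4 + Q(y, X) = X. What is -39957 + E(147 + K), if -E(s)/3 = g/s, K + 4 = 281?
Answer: -16941777/424 ≈ -39957.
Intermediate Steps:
K = 277 (K = -4 + 281 = 277)
Q(y, X) = -4 + X
g = 3 (g = -4 + 7 = 3)
E(s) = -9/s
-39957 + E(147 + K) = -39957 - 9/(147 + 277) = -39957 - 9/424 = -16941777/424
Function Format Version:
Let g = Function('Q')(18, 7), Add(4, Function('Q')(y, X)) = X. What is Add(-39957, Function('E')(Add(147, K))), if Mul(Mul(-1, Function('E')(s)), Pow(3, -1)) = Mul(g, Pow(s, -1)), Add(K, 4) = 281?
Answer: Rational(-16941777, 424) ≈ -39957.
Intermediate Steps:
K = 277 (K = Add(-4, 281) = 277)
Function('Q')(y, X) = Add(-4, X)
g = 3 (g = Add(-4, 7) = 3)
Function('E')(s) = Mul(-9, Pow(s, -1)) (Function('E')(s) = Mul(-3, Mul(3, Pow(s, -1))) = Mul(-9, Pow(s, -1)))
Add(-39957, Function('E')(Add(147, K))) = Add(-39957, Mul(-9, Pow(Add(147, 277), -1))) = Add(-39957, Mul(-9, Pow(424, -1))) = Add(-39957, Mul(-9, Rational(1, 424))) = Add(-39957, Rational(-9, 424)) = Rational(-16941777, 424)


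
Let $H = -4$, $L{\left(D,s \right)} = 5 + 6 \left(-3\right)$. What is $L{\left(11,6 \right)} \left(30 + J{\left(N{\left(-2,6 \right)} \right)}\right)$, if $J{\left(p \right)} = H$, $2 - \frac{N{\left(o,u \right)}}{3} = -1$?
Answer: $-338$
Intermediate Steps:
$N{\left(o,u \right)} = 9$ ($N{\left(o,u \right)} = 6 - -3 = 6 + 3 = 9$)
$L{\left(D,s \right)} = -13$ ($L{\left(D,s \right)} = 5 - 18 = -13$)
$J{\left(p \right)} = -4$
$L{\left(11,6 \right)} \left(30 + J{\left(N{\left(-2,6 \right)} \right)}\right) = - 13 \left(30 - 4\right) = \left(-13\right) 26 = -338$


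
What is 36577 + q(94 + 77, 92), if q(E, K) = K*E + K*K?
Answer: 60773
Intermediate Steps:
q(E, K) = K² + E*K (q(E, K) = E*K + K² = K² + E*K)
36577 + q(94 + 77, 92) = 36577 + 92*((94 + 77) + 92) = 36577 + 92*(171 + 92) = 36577 + 92*263 = 36577 + 24196 = 60773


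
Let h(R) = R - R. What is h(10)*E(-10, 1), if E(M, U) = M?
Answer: 0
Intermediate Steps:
h(R) = 0
h(10)*E(-10, 1) = 0*(-10) = 0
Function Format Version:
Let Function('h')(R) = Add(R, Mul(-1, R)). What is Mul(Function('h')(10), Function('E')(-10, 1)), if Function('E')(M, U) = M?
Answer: 0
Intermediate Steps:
Function('h')(R) = 0
Mul(Function('h')(10), Function('E')(-10, 1)) = Mul(0, -10) = 0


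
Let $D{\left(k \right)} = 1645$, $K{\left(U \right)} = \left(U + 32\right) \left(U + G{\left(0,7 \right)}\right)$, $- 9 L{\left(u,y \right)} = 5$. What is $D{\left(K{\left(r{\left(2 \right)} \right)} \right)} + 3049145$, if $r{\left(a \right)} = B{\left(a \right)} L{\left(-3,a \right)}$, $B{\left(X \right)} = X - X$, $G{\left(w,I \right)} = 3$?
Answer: $3050790$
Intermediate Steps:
$L{\left(u,y \right)} = - \frac{5}{9}$ ($L{\left(u,y \right)} = \left(- \frac{1}{9}\right) 5 = - \frac{5}{9}$)
$B{\left(X \right)} = 0$
$r{\left(a \right)} = 0$ ($r{\left(a \right)} = 0 \left(- \frac{5}{9}\right) = 0$)
$K{\left(U \right)} = \left(3 + U\right) \left(32 + U\right)$ ($K{\left(U \right)} = \left(U + 32\right) \left(U + 3\right) = \left(32 + U\right) \left(3 + U\right) = \left(3 + U\right) \left(32 + U\right)$)
$D{\left(K{\left(r{\left(2 \right)} \right)} \right)} + 3049145 = 1645 + 3049145 = 3050790$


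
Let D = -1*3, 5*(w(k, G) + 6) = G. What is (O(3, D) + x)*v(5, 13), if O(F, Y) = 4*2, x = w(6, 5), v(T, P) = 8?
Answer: 24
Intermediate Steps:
w(k, G) = -6 + G/5
x = -5 (x = -6 + (⅕)*5 = -6 + 1 = -5)
D = -3
O(F, Y) = 8
(O(3, D) + x)*v(5, 13) = (8 - 5)*8 = 3*8 = 24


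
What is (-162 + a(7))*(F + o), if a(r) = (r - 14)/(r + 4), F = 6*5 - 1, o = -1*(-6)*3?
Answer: -84083/11 ≈ -7643.9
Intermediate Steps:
o = 18 (o = 6*3 = 18)
F = 29 (F = 30 - 1 = 29)
a(r) = (-14 + r)/(4 + r)
(-162 + a(7))*(F + o) = (-162 + (-14 + 7)/(4 + 7))*(29 + 18) = (-162 - 7/11)*47 = -1789/11*47 = -84083/11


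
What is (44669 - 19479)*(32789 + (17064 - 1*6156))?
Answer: 1100727430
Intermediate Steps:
(44669 - 19479)*(32789 + (17064 - 1*6156)) = 25190*(32789 + (17064 - 6156)) = 25190*(32789 + 10908) = 25190*43697 = 1100727430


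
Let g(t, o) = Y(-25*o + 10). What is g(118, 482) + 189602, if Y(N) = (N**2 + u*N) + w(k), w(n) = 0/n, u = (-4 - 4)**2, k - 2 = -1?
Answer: 144380642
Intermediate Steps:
k = 1 (k = 2 - 1 = 1)
u = 64 (u = (-8)**2 = 64)
w(n) = 0
Y(N) = N**2 + 64*N (Y(N) = (N**2 + 64*N) + 0 = N**2 + 64*N)
g(t, o) = (10 - 25*o)*(74 - 25*o) (g(t, o) = (-25*o + 10)*(64 + (-25*o + 10)) = (10 - 25*o)*(64 + (10 - 25*o)) = (10 - 25*o)*(74 - 25*o))
g(118, 482) + 189602 = (740 - 2100*482 + 625*482**2) + 189602 = (740 - 1012200 + 625*232324) + 189602 = (740 - 1012200 + 145202500) + 189602 = 144191040 + 189602 = 144380642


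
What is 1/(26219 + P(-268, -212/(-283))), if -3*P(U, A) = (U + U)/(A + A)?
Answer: 159/4187782 ≈ 3.7968e-5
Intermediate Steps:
P(U, A) = -U/(3*A) (P(U, A) = -(U + U)/(3*(A + A)) = -2*U/(3*(2*A)) = -2*U*1/(2*A)/3 = -U/(3*A))
1/(26219 + P(-268, -212/(-283))) = 1/(26219 - 1/3*(-268)/(-212/(-283))) = 1/(26219 - 1/3*(-268)/(-212*(-1/283))) = 1/(26219 - 1/3*(-268)/212/283) = 1/(26219 - 1/3*(-268)*283/212) = 1/(26219 + 18961/159) = 1/(4187782/159) = 159/4187782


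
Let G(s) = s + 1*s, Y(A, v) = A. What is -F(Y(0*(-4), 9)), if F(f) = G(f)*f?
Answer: 0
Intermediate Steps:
G(s) = 2*s (G(s) = s + s = 2*s)
F(f) = 2*f² (F(f) = (2*f)*f = 2*f²)
-F(Y(0*(-4), 9)) = -2*(0*(-4))² = -2*0² = -2*0 = -1*0 = 0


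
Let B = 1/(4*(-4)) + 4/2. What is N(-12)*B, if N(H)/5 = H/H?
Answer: 155/16 ≈ 9.6875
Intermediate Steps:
N(H) = 5 (N(H) = 5*(H/H) = 5*1 = 5)
B = 31/16 (B = 1/(-16) + 4*(1/2) = 1*(-1/16) + 2 = -1/16 + 2 = 31/16 ≈ 1.9375)
N(-12)*B = 5*(31/16) = 155/16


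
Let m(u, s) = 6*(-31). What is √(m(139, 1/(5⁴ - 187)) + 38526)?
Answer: 6*√1065 ≈ 195.81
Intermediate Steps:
m(u, s) = -186
√(m(139, 1/(5⁴ - 187)) + 38526) = √(-186 + 38526) = √38340 = 6*√1065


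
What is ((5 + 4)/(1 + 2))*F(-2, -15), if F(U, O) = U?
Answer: -6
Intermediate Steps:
((5 + 4)/(1 + 2))*F(-2, -15) = ((5 + 4)/(1 + 2))*(-2) = (9/3)*(-2) = (9*(1/3))*(-2) = 3*(-2) = -6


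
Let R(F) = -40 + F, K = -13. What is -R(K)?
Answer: 53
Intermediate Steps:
-R(K) = -(-40 - 13) = -1*(-53) = 53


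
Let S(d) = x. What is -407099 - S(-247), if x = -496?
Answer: -406603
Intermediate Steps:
S(d) = -496
-407099 - S(-247) = -407099 - 1*(-496) = -407099 + 496 = -406603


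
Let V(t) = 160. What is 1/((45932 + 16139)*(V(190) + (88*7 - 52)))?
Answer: 1/44939404 ≈ 2.2252e-8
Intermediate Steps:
1/((45932 + 16139)*(V(190) + (88*7 - 52))) = 1/((45932 + 16139)*(160 + (88*7 - 52))) = 1/(62071*(160 + (616 - 52))) = 1/(62071*(160 + 564)) = 1/(62071*724) = 1/44939404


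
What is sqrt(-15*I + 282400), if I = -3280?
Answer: 20*sqrt(829) ≈ 575.85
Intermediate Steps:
sqrt(-15*I + 282400) = sqrt(-15*(-3280) + 282400) = sqrt(49200 + 282400) = sqrt(331600) = 20*sqrt(829)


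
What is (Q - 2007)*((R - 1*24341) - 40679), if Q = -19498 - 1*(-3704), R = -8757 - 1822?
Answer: 1345737799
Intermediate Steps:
R = -10579
Q = -15794 (Q = -19498 + 3704 = -15794)
(Q - 2007)*((R - 1*24341) - 40679) = (-15794 - 2007)*((-10579 - 1*24341) - 40679) = -17801*((-10579 - 24341) - 40679) = -17801*(-34920 - 40679) = -17801*(-75599) = 1345737799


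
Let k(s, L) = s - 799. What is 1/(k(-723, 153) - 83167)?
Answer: -1/84689 ≈ -1.1808e-5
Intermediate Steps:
k(s, L) = -799 + s
1/(k(-723, 153) - 83167) = 1/((-799 - 723) - 83167) = 1/(-1522 - 83167) = 1/(-84689) = -1/84689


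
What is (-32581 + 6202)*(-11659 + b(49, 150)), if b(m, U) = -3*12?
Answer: 308502405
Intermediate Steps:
b(m, U) = -36
(-32581 + 6202)*(-11659 + b(49, 150)) = (-32581 + 6202)*(-11659 - 36) = -26379*(-11695) = 308502405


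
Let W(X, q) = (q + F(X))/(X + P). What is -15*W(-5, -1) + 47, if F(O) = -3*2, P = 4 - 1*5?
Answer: 59/2 ≈ 29.500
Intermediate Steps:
P = -1 (P = 4 - 5 = -1)
F(O) = -6
W(X, q) = (-6 + q)/(-1 + X) (W(X, q) = (q - 6)/(X - 1) = (-6 + q)/(-1 + X))
-15*W(-5, -1) + 47 = -15*(-6 - 1)/(-1 - 5) + 47 = -15*(-7)/(-6) + 47 = -(-5)*(-7)/2 + 47 = -15*7/6 + 47 = -35/2 + 47 = 59/2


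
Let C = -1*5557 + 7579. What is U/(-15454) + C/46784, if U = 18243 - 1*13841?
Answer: -43673795/180749984 ≈ -0.24163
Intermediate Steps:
U = 4402 (U = 18243 - 13841 = 4402)
C = 2022 (C = -5557 + 7579 = 2022)
U/(-15454) + C/46784 = 4402/(-15454) + 2022/46784 = 4402*(-1/15454) + 2022*(1/46784) = -2201/7727 + 1011/23392 = -43673795/180749984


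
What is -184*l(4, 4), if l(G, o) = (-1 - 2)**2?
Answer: -1656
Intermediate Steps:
l(G, o) = 9 (l(G, o) = (-3)**2 = 9)
-184*l(4, 4) = -184*9 = -1656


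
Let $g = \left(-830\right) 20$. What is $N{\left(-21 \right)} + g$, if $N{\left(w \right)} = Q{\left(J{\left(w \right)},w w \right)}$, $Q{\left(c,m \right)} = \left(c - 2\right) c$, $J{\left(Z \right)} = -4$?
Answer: $-16576$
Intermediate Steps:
$Q{\left(c,m \right)} = c \left(-2 + c\right)$ ($Q{\left(c,m \right)} = \left(-2 + c\right) c = c \left(-2 + c\right)$)
$g = -16600$
$N{\left(w \right)} = 24$ ($N{\left(w \right)} = - 4 \left(-2 - 4\right) = \left(-4\right) \left(-6\right) = 24$)
$N{\left(-21 \right)} + g = 24 - 16600 = -16576$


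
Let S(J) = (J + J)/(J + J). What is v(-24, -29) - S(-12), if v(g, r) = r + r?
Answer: -59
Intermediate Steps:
v(g, r) = 2*r
S(J) = 1 (S(J) = (2*J)/((2*J)) = (2*J)*(1/(2*J)) = 1)
v(-24, -29) - S(-12) = 2*(-29) - 1*1 = -58 - 1 = -59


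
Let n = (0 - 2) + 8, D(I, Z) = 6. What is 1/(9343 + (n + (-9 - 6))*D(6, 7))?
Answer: 1/9289 ≈ 0.00010765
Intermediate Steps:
n = 6 (n = -2 + 8 = 6)
1/(9343 + (n + (-9 - 6))*D(6, 7)) = 1/(9343 + (6 + (-9 - 6))*6) = 1/(9343 + (6 - 15)*6) = 1/(9343 - 9*6) = 1/(9343 - 54) = 1/9289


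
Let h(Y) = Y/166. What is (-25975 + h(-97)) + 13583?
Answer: -2057169/166 ≈ -12393.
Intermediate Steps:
h(Y) = Y/166 (h(Y) = Y*(1/166) = Y/166)
(-25975 + h(-97)) + 13583 = (-25975 + (1/166)*(-97)) + 13583 = (-25975 - 97/166) + 13583 = -4311947/166 + 13583 = -2057169/166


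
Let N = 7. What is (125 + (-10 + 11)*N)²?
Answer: 17424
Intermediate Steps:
(125 + (-10 + 11)*N)² = (125 + (-10 + 11)*7)² = (125 + 1*7)² = (125 + 7)² = 132² = 17424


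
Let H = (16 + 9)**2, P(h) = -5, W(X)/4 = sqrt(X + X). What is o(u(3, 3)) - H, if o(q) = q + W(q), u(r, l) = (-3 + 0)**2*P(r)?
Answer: -670 + 12*I*sqrt(10) ≈ -670.0 + 37.947*I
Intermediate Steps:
W(X) = 4*sqrt(2)*sqrt(X) (W(X) = 4*sqrt(X + X) = 4*sqrt(2*X) = 4*(sqrt(2)*sqrt(X)) = 4*sqrt(2)*sqrt(X))
u(r, l) = -45 (u(r, l) = (-3 + 0)**2*(-5) = (-3)**2*(-5) = 9*(-5) = -45)
o(q) = q + 4*sqrt(2)*sqrt(q)
H = 625 (H = 25**2 = 625)
o(u(3, 3)) - H = (-45 + 4*sqrt(2)*sqrt(-45)) - 1*625 = (-45 + 4*sqrt(2)*(3*I*sqrt(5))) - 625 = (-45 + 12*I*sqrt(10)) - 625 = -670 + 12*I*sqrt(10)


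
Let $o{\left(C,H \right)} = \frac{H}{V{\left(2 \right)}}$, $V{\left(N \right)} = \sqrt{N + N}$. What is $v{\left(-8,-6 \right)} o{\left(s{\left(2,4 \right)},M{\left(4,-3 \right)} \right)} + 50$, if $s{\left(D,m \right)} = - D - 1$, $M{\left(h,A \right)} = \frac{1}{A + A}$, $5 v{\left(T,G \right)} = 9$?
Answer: $\frac{997}{20} \approx 49.85$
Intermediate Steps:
$v{\left(T,G \right)} = \frac{9}{5}$ ($v{\left(T,G \right)} = \frac{1}{5} \cdot 9 = \frac{9}{5}$)
$V{\left(N \right)} = \sqrt{2} \sqrt{N}$ ($V{\left(N \right)} = \sqrt{2 N} = \sqrt{2} \sqrt{N}$)
$M{\left(h,A \right)} = \frac{1}{2 A}$
$s{\left(D,m \right)} = -1 - D$
$o{\left(C,H \right)} = \frac{H}{2}$ ($o{\left(C,H \right)} = \frac{H}{\sqrt{2} \sqrt{2}} = \frac{H}{2}$)
$v{\left(-8,-6 \right)} o{\left(s{\left(2,4 \right)},M{\left(4,-3 \right)} \right)} + 50 = \frac{9 \frac{\frac{1}{2} \frac{1}{-3}}{2}}{5} + 50 = \frac{9 \frac{\frac{1}{2} \left(- \frac{1}{3}\right)}{2}}{5} + 50 = \frac{9 \cdot \frac{1}{2} \left(- \frac{1}{6}\right)}{5} + 50 = \frac{9}{5} \left(- \frac{1}{12}\right) + 50 = - \frac{3}{20} + 50 = \frac{997}{20}$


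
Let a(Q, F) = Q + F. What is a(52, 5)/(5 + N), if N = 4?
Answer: 19/3 ≈ 6.3333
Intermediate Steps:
a(Q, F) = F + Q
a(52, 5)/(5 + N) = (5 + 52)/(5 + 4) = 57/9 = (⅑)*57 = 19/3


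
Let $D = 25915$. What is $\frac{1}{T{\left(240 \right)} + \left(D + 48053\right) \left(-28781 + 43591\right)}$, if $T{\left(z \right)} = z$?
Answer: $\frac{1}{1095466320} \approx 9.1285 \cdot 10^{-10}$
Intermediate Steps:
$\frac{1}{T{\left(240 \right)} + \left(D + 48053\right) \left(-28781 + 43591\right)} = \frac{1}{240 + \left(25915 + 48053\right) \left(-28781 + 43591\right)} = \frac{1}{240 + 73968 \cdot 14810} = \frac{1}{240 + 1095466080} = \frac{1}{1095466320}$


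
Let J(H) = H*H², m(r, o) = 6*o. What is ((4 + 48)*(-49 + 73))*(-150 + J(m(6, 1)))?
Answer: 82368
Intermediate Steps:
J(H) = H³
((4 + 48)*(-49 + 73))*(-150 + J(m(6, 1))) = ((4 + 48)*(-49 + 73))*(-150 + (6*1)³) = (52*24)*(-150 + 6³) = 1248*(-150 + 216) = 1248*66 = 82368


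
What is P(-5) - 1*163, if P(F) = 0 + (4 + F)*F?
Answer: -158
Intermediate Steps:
P(F) = F*(4 + F) (P(F) = 0 + F*(4 + F) = F*(4 + F))
P(-5) - 1*163 = -5*(4 - 5) - 1*163 = -5*(-1) - 163 = 5 - 163 = -158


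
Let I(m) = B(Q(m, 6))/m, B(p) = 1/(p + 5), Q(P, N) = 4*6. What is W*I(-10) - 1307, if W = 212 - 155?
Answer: -379087/290 ≈ -1307.2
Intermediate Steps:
Q(P, N) = 24
W = 57
B(p) = 1/(5 + p)
I(m) = 1/(29*m) (I(m) = 1/((5 + 24)*m) = 1/(29*m))
W*I(-10) - 1307 = 57*((1/29)/(-10)) - 1307 = 57*((1/29)*(-⅒)) - 1307 = 57*(-1/290) - 1307 = -57/290 - 1307 = -379087/290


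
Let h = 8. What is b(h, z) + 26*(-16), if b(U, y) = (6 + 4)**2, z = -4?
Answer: -316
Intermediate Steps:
b(U, y) = 100 (b(U, y) = 10**2 = 100)
b(h, z) + 26*(-16) = 100 + 26*(-16) = 100 - 416 = -316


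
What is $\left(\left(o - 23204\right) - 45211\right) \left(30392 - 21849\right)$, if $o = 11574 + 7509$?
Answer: $-421443276$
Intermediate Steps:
$o = 19083$
$\left(\left(o - 23204\right) - 45211\right) \left(30392 - 21849\right) = \left(\left(19083 - 23204\right) - 45211\right) \left(30392 - 21849\right) = \left(-4121 - 45211\right) 8543 = \left(-49332\right) 8543 = -421443276$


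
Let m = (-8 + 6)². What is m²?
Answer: 16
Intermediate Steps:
m = 4 (m = (-2)² = 4)
m² = 4² = 16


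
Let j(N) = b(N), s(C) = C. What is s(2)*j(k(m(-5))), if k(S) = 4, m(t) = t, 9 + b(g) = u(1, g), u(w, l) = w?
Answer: -16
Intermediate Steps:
b(g) = -8 (b(g) = -9 + 1 = -8)
j(N) = -8
s(2)*j(k(m(-5))) = 2*(-8) = -16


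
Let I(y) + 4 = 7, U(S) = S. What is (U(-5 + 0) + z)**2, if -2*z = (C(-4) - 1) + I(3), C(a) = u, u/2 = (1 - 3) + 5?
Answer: 81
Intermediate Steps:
u = 6 (u = 2*((1 - 3) + 5) = 2*(-2 + 5) = 2*3 = 6)
C(a) = 6
I(y) = 3 (I(y) = -4 + 7 = 3)
z = -4 (z = -((6 - 1) + 3)/2 = -(5 + 3)/2 = -1/2*8 = -4)
(U(-5 + 0) + z)**2 = ((-5 + 0) - 4)**2 = (-5 - 4)**2 = (-9)**2 = 81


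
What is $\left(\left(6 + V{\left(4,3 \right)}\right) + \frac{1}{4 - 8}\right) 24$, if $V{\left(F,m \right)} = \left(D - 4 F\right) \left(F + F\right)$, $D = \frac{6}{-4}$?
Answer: $-3222$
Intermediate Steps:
$D = - \frac{3}{2}$ ($D = 6 \left(- \frac{1}{4}\right) = - \frac{3}{2} \approx -1.5$)
$V{\left(F,m \right)} = 2 F \left(- \frac{3}{2} - 4 F\right)$ ($V{\left(F,m \right)} = \left(- \frac{3}{2} - 4 F\right) \left(F + F\right) = \left(- \frac{3}{2} - 4 F\right) 2 F = 2 F \left(- \frac{3}{2} - 4 F\right)$)
$\left(\left(6 + V{\left(4,3 \right)}\right) + \frac{1}{4 - 8}\right) 24 = \left(\left(6 - 4 \left(3 + 8 \cdot 4\right)\right) + \frac{1}{4 - 8}\right) 24 = \left(\left(6 - 4 \left(3 + 32\right)\right) + \frac{1}{-4}\right) 24 = \left(\left(6 - 4 \cdot 35\right) - \frac{1}{4}\right) 24 = \left(\left(6 - 140\right) - \frac{1}{4}\right) 24 = \left(-134 - \frac{1}{4}\right) 24 = \left(- \frac{537}{4}\right) 24 = -3222$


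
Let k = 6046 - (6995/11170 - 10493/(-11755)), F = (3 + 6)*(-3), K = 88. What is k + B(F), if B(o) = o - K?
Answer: 155712147163/26260670 ≈ 5929.5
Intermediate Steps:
F = -27 (F = 9*(-3) = -27)
k = 158732124213/26260670 (k = 6046 - (6995*(1/11170) - 10493*(-1/11755)) = 6046 - (1399/2234 + 10493/11755) = 6046 - 1*39886607/26260670 = 6046 - 39886607/26260670 = 158732124213/26260670 ≈ 6044.5)
B(o) = -88 + o (B(o) = o - 1*88 = o - 88 = -88 + o)
k + B(F) = 158732124213/26260670 + (-88 - 27) = 158732124213/26260670 - 115 = 155712147163/26260670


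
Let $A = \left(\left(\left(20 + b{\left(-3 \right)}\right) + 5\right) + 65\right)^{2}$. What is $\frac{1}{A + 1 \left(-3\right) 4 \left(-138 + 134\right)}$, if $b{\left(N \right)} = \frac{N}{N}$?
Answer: $\frac{1}{8329} \approx 0.00012006$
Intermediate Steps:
$b{\left(N \right)} = 1$
$A = 8281$ ($A = \left(\left(\left(20 + 1\right) + 5\right) + 65\right)^{2} = \left(\left(21 + 5\right) + 65\right)^{2} = \left(26 + 65\right)^{2} = 91^{2} = 8281$)
$\frac{1}{A + 1 \left(-3\right) 4 \left(-138 + 134\right)} = \frac{1}{8281 + 1 \left(-3\right) 4 \left(-138 + 134\right)} = \frac{1}{8281 + \left(-3\right) 4 \left(-4\right)} = \frac{1}{8281 - -48} = \frac{1}{8281 + 48} = \frac{1}{8329}$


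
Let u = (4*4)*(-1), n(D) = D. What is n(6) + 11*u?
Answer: -170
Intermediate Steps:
u = -16 (u = 16*(-1) = -16)
n(6) + 11*u = 6 + 11*(-16) = 6 - 176 = -170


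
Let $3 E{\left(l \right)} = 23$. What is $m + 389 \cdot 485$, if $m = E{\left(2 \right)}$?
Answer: $\frac{566018}{3} \approx 1.8867 \cdot 10^{5}$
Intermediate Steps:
$E{\left(l \right)} = \frac{23}{3}$ ($E{\left(l \right)} = \frac{1}{3} \cdot 23 = \frac{23}{3}$)
$m = \frac{23}{3} \approx 7.6667$
$m + 389 \cdot 485 = \frac{23}{3} + 389 \cdot 485 = \frac{23}{3} + 188665 = \frac{566018}{3}$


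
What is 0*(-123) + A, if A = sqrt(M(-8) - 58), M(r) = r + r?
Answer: I*sqrt(74) ≈ 8.6023*I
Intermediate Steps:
M(r) = 2*r
A = I*sqrt(74) (A = sqrt(2*(-8) - 58) = sqrt(-16 - 58) = sqrt(-74) = I*sqrt(74) ≈ 8.6023*I)
0*(-123) + A = 0*(-123) + I*sqrt(74) = 0 + I*sqrt(74) = I*sqrt(74)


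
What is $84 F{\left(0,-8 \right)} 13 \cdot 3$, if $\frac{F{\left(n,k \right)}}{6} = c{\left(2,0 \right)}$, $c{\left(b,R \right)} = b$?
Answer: $39312$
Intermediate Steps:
$F{\left(n,k \right)} = 12$ ($F{\left(n,k \right)} = 6 \cdot 2 = 12$)
$84 F{\left(0,-8 \right)} 13 \cdot 3 = 84 \cdot 12 \cdot 13 \cdot 3 = 1008 \cdot 39 = 39312$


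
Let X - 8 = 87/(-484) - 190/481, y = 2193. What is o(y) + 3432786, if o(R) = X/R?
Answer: 1752571723821817/510539172 ≈ 3.4328e+6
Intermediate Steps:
X = 1728625/232804 (X = 8 + (87/(-484) - 190/481) = 8 + (87*(-1/484) - 190*1/481) = 8 + (-87/484 - 190/481) = 8 - 133807/232804 = 1728625/232804 ≈ 7.4252)
o(R) = 1728625/(232804*R)
o(y) + 3432786 = (1728625/232804)/2193 + 3432786 = (1728625/232804)*(1/2193) + 3432786 = 1728625/510539172 + 3432786 = 1752571723821817/510539172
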